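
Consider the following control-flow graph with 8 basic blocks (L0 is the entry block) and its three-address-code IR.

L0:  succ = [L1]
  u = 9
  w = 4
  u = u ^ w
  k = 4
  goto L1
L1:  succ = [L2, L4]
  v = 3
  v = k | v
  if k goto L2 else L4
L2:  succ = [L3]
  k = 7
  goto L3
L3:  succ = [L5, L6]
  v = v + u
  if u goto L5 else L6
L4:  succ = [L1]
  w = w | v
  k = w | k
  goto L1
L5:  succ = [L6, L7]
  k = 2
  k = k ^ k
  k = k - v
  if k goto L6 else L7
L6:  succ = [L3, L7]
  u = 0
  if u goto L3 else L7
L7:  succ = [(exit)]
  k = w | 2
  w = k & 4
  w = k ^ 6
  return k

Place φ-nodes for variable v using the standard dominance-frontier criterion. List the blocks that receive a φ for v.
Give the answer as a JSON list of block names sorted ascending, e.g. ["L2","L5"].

Answer: ["L1", "L3"]

Working:
idom tree: L1←L0 L2←L1 L3←L2 L4←L1 L5←L3 L6←L3 L7←L3
Dom∩ at merges:
  L1: preds {L0,L4}: {L0} ∩ {L0,L1,L4} = {L0}; idom=L0
  L3: preds {L2,L6}: {L0,L1,L2} ∩ {L0,L1,L2,L3,L6} = {L0,L1,L2}; idom=L2
  L6: preds {L3,L5}: {L0,L1,L2,L3} ∩ {L0,L1,L2,L3,L5} = {L0,L1,L2,L3}; idom=L3
  L7: preds {L5,L6}: {L0,L1,L2,L3,L5} ∩ {L0,L1,L2,L3,L6} = {L0,L1,L2,L3}; idom=L3

Frontier:
  join L1 pred L0: · stop@L0
  join L1 pred L4: L4→L1 stop@L0
  join L3 pred L2: · stop@L2
  join L3 pred L6: L6→L3 stop@L2
  join L6 pred L3: · stop@L3
  join L6 pred L5: L5 stop@L3
  join L7 pred L5: L5 stop@L3
  join L7 pred L6: L6 stop@L3
  L0: DF=∅
  L1: DF={L1}
  L2: DF=∅
  L3: DF={L3}
  L4: DF={L1}
  L5: DF={L6,L7}
  L6: DF={L3,L7}
  L7: DF=∅

φ for v: defs {L1,L3}
  DF⁺ = {L1,L3}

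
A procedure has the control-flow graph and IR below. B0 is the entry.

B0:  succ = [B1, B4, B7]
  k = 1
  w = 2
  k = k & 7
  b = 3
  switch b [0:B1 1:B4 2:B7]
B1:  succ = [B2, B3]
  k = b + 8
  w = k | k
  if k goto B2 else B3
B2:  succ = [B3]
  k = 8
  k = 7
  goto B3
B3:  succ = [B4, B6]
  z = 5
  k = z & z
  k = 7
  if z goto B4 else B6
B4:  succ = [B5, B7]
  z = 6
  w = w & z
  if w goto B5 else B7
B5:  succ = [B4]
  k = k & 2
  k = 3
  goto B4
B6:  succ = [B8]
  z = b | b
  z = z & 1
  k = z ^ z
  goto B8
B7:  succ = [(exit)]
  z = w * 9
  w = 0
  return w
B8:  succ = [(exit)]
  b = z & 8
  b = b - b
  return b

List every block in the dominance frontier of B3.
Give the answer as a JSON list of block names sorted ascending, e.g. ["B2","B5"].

idom tree: B1←B0 B2←B1 B3←B1 B4←B0 B5←B4 B6←B3 B7←B0 B8←B6
Dom at joins:
  B3: preds {B1,B2}: {B0,B1} ∩ {B0,B1,B2} = {B0,B1}; idom=B1
  B4: preds {B0,B3,B5}: {B0} ∩ {B0,B1,B3} ∩ {B0,B4,B5} = {B0}; idom=B0
  B7: preds {B0,B4}: {B0} ∩ {B0,B4} = {B0}; idom=B0

Frontier:
  join B3 pred B1: · stop@B1
  join B3 pred B2: B2 stop@B1
  join B4 pred B0: · stop@B0
  join B4 pred B3: B3→B1 stop@B0
  join B4 pred B5: B5→B4 stop@B0
  join B7 pred B0: · stop@B0
  join B7 pred B4: B4 stop@B0
  B0: DF=∅
  B1: DF={B4}
  B2: DF={B3}
  B3: DF={B4}
  B4: DF={B4,B7}
  B5: DF={B4}
  B6: DF=∅
  B7: DF=∅
  B8: DF=∅

DF(B3) = ["B4"]

Answer: ["B4"]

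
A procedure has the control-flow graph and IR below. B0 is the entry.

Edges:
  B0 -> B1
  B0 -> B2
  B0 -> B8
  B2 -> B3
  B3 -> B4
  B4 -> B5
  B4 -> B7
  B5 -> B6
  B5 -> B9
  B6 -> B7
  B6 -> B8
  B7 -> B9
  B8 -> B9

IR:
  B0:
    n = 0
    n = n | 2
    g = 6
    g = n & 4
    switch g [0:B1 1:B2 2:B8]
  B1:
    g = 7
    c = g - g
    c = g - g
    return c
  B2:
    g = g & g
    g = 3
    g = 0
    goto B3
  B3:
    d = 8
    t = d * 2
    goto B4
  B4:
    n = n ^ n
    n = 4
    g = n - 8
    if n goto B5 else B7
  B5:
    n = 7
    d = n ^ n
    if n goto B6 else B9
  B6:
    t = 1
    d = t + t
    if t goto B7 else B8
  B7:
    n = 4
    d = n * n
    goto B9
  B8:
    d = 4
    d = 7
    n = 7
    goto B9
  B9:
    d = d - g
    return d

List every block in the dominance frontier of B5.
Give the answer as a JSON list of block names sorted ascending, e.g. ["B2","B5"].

Answer: ["B7", "B8", "B9"]

Derivation:
idom tree: B1←B0 B2←B0 B3←B2 B4←B3 B5←B4 B6←B5 B7←B4 B8←B0 B9←B0
Dom∩ at merges:
  B7: preds {B4,B6}: {B0,B2,B3,B4} ∩ {B0,B2,B3,B4,B5,B6} = {B0,B2,B3,B4}; idom=B4
  B8: preds {B0,B6}: {B0} ∩ {B0,B2,B3,B4,B5,B6} = {B0}; idom=B0
  B9: preds {B5,B7,B8}: {B0,B2,B3,B4,B5} ∩ {B0,B2,B3,B4,B7} ∩ {B0,B8} = {B0}; idom=B0

DF derivation:
  join B7 pred B4: · stop@B4
  join B7 pred B6: B6→B5 stop@B4
  join B8 pred B0: · stop@B0
  join B8 pred B6: B6→B5→B4→B3→B2 stop@B0
  join B9 pred B5: B5→B4→B3→B2 stop@B0
  join B9 pred B7: B7→B4→B3→B2 stop@B0
  join B9 pred B8: B8 stop@B0
  B0: DF=∅
  B1: DF=∅
  B2: DF={B8,B9}
  B3: DF={B8,B9}
  B4: DF={B8,B9}
  B5: DF={B7,B8,B9}
  B6: DF={B7,B8}
  B7: DF={B9}
  B8: DF={B9}
  B9: DF=∅

DF(B5) = ["B7", "B8", "B9"]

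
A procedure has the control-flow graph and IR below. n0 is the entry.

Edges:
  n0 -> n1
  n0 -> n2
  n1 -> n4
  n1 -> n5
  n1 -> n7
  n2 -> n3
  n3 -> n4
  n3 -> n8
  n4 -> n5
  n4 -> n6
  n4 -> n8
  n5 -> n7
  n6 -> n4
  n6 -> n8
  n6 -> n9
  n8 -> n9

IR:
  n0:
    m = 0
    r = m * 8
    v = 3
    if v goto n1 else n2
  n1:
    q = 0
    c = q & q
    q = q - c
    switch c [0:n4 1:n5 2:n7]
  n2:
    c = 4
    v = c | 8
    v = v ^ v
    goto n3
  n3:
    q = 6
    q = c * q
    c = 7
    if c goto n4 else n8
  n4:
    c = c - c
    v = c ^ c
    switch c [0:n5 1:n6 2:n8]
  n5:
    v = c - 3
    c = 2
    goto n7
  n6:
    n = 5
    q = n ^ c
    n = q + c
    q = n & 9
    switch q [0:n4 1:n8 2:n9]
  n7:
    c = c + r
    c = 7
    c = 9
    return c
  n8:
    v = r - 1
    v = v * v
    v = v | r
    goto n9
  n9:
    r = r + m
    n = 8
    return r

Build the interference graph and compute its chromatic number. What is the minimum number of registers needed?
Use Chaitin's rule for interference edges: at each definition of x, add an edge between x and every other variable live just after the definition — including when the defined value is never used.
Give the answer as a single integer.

Block summaries:
  n0: {m,r,v} / ∅
  n1: {c,q} / ∅
  n2: {c,v} / ∅
  n3: {c,q} / {c}
  n4: {c,v} / {c}
  n5: {c,v} / {c}
  n6: {n,q} / {c}
  n7: {c} / {c,r}
  n8: {v} / {r}
  n9: {n,r} / {m,r}

Live sets:
  n0: in=∅ out={m,r}
  n1: in={m,r} out={c,m,r}
  n2: in={m,r} out={c,m,r}
  n3: in={c,m,r} out={c,m,r}
  n4: in={c,m,r} out={c,m,r}
  n5: in={c,r} out={c,r}
  n6: in={c,m,r} out={c,m,r}
  n7: in={c,r} out=∅
  n8: in={m,r} out={m,r}
  n9: in={m,r} out=∅

Conflict graph:
  c: {m,n,q,r,v}
  m: {c,n,q,r,v}
  n: {c,m,r}
  q: {c,m,r}
  r: {c,m,n,q,v}
  v: {c,m,r}

Colouring:
  {c,m,n,r} pairwise interfere (4-clique) ⇒ χ ≥ 4
  assign c→r0 m→r1 n→r3 q→r3 r→r2 v→r3 — no edge inside a register ⇒ χ ≤ 4
  χ = 4

Answer: 4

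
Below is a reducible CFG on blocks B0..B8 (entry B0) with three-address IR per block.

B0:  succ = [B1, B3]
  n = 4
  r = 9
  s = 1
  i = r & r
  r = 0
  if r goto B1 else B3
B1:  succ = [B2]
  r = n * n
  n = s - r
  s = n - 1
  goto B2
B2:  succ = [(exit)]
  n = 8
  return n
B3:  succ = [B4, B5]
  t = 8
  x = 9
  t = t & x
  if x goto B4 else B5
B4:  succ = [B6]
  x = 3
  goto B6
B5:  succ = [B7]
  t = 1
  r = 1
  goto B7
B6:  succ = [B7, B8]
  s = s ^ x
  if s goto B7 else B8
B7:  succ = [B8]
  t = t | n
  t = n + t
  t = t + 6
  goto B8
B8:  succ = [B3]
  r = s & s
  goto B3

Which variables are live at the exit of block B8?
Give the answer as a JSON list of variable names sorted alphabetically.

Block summaries:
  B0: {i,n,r,s} / ∅
  B1: {n,r,s} / {n,s}
  B2: {n} / ∅
  B3: {t,x} / ∅
  B4: {x} / ∅
  B5: {r,t} / ∅
  B6: {s} / {s,x}
  B7: {t} / {n,t}
  B8: {r} / {s}

Backward fixpoint:
  B0: in=∅ out={n,s}
  B1: in={n,s} out=∅
  B2: in=∅ out=∅
  B3: in={n,s} out={n,s,t}
  B4: in={n,s,t} out={n,s,t,x}
  B5: in={n,s} out={n,s,t}
  B6: in={n,s,t,x} out={n,s,t}
  B7: in={n,s,t} out={n,s}
  B8: in={n,s} out={n,s}

live-out(B8) = ["n", "s"]

Answer: ["n", "s"]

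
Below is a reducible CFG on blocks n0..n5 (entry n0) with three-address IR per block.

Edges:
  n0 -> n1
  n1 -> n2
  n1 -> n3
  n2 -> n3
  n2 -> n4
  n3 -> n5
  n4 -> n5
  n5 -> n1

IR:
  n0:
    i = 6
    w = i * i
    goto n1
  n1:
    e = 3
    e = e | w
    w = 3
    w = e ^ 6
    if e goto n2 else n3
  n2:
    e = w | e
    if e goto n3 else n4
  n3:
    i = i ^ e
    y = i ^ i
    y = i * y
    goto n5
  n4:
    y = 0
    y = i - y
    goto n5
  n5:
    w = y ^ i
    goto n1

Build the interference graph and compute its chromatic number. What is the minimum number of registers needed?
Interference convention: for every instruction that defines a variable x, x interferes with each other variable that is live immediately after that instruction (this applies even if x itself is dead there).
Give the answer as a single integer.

Per-block:
  n0 def {i,w} use ∅
  n1 def {e,w} use {w}
  n2 def {e} use {e,w}
  n3 def {i,y} use {e,i}
  n4 def {y} use {i}
  n5 def {w} use {i,y}

Backward fixpoint:
  n0 li=∅ lo={i,w}
  n1 li={i,w} lo={e,i,w}
  n2 li={e,i,w} lo={e,i}
  n3 li={e,i} lo={i,y}
  n4 li={i} lo={i,y}
  n5 li={i,y} lo={i,w}

Conflict graph:
  e↔{i,w}
  i↔{e,w,y}
  w↔{e,i}
  y↔{i}

Registers:
  {e,i,w} pairwise interfere (3-clique) ⇒ χ ≥ 3
  assign e→r1 i→r0 w→r2 y→r1 — no edge inside a register ⇒ χ ≤ 3
  χ = 3

Answer: 3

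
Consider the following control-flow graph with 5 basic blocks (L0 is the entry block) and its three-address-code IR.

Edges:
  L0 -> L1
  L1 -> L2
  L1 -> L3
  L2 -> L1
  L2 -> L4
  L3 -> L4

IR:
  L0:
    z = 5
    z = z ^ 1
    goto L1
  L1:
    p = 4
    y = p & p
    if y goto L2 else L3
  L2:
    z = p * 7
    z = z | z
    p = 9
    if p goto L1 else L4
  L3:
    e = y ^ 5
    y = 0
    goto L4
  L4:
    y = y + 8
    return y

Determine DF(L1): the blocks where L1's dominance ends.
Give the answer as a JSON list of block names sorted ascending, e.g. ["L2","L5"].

idom tree: L1←L0 L2←L1 L3←L1 L4←L1
Dom at joins:
  L1: preds {L0,L2}: {L0} ∩ {L0,L1,L2} = {L0}; idom=L0
  L4: preds {L2,L3}: {L0,L1,L2} ∩ {L0,L1,L3} = {L0,L1}; idom=L1

Frontier:
  join L1 pred L0: · stop@L0
  join L1 pred L2: L2→L1 stop@L0
  join L4 pred L2: L2 stop@L1
  join L4 pred L3: L3 stop@L1
  L0: DF=∅
  L1: DF={L1}
  L2: DF={L1,L4}
  L3: DF={L4}
  L4: DF=∅

DF(L1) = ["L1"]

Answer: ["L1"]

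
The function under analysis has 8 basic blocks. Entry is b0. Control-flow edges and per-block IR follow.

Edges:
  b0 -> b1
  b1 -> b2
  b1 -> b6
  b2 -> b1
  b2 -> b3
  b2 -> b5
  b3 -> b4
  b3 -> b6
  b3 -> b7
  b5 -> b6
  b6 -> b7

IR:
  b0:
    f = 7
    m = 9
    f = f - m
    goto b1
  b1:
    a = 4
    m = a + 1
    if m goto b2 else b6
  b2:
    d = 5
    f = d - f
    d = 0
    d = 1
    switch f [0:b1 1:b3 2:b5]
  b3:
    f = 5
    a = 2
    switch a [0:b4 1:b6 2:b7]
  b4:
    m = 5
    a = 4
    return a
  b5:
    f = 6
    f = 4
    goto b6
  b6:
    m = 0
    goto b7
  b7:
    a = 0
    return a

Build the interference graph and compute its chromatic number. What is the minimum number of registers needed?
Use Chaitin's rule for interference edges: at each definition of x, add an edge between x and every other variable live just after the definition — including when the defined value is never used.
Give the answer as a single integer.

def/use:
  b0: {f,m} / ∅
  b1: {a,m} / ∅
  b2: {d,f} / {f}
  b3: {a,f} / ∅
  b4: {a,m} / ∅
  b5: {f} / ∅
  b6: {m} / ∅
  b7: {a} / ∅

Liveness:
  b0: in=∅ out={f}
  b1: in={f} out={f}
  b2: in={f} out={f}
  b3: in=∅ out=∅
  b4: in=∅ out=∅
  b5: in=∅ out=∅
  b6: in=∅ out=∅
  b7: in=∅ out=∅

Interference:
  a↔{f}
  d↔{f}
  f↔{a,d,m}
  m↔{f}

Colouring:
  {a,f} pairwise interfere (2-clique) ⇒ χ ≥ 2
  assign a→r1 d→r1 f→r0 m→r1 — no edge inside a register ⇒ χ ≤ 2
  χ = 2

Answer: 2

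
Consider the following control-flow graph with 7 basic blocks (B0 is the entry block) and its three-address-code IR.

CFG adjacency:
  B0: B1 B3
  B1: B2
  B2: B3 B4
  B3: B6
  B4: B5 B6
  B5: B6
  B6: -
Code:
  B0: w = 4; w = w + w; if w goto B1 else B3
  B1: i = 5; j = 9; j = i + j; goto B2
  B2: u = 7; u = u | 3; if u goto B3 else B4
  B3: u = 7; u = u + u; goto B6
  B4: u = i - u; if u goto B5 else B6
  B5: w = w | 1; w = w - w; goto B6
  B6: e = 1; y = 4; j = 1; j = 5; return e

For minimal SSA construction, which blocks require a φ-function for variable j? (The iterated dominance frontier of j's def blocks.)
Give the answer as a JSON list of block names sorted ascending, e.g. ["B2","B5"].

idom tree: B1←B0 B2←B1 B3←B0 B4←B2 B5←B4 B6←B0
Dom at joins:
  B3: preds {B0,B2}: {B0} ∩ {B0,B1,B2} = {B0}; idom=B0
  B6: preds {B3,B4,B5}: {B0,B3} ∩ {B0,B1,B2,B4} ∩ {B0,B1,B2,B4,B5} = {B0}; idom=B0

Frontier:
  B3←B0: walk · to B0
  B3←B2: walk B2→B1 to B0
  B6←B3: walk B3 to B0
  B6←B4: walk B4→B2→B1 to B0
  B6←B5: walk B5→B4→B2→B1 to B0
  B0: DF=∅
  B1: DF={B3,B6}
  B2: DF={B3,B6}
  B3: DF={B6}
  B4: DF={B6}
  B5: DF={B6}
  B6: DF=∅

φ for j: defs {B1,B6}
  DF⁺ = {B3,B6}

Answer: ["B3", "B6"]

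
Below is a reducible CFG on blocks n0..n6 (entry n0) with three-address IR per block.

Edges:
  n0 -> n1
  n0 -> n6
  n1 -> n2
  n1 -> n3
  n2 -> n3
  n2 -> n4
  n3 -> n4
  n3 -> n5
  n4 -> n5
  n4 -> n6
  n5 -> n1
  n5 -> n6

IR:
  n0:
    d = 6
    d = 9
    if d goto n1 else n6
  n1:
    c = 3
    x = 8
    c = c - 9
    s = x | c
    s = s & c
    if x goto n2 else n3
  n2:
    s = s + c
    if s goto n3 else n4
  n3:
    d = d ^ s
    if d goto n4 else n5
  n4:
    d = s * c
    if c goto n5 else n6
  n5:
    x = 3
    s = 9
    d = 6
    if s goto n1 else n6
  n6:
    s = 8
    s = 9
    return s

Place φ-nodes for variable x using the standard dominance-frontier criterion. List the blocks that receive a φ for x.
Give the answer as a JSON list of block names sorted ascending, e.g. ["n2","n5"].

Answer: ["n1", "n6"]

Analysis:
idom tree: n1←n0 n2←n1 n3←n1 n4←n1 n5←n1 n6←n0
Dom at joins:
  n1: preds {n0,n5}: {n0} ∩ {n0,n1,n5} = {n0}; idom=n0
  n3: preds {n1,n2}: {n0,n1} ∩ {n0,n1,n2} = {n0,n1}; idom=n1
  n4: preds {n2,n3}: {n0,n1,n2} ∩ {n0,n1,n3} = {n0,n1}; idom=n1
  n5: preds {n3,n4}: {n0,n1,n3} ∩ {n0,n1,n4} = {n0,n1}; idom=n1
  n6: preds {n0,n4,n5}: {n0} ∩ {n0,n1,n4} ∩ {n0,n1,n5} = {n0}; idom=n0

DF walk-up:
  join n1 pred n0: · stop@n0
  join n1 pred n5: n5→n1 stop@n0
  join n3 pred n1: · stop@n1
  join n3 pred n2: n2 stop@n1
  join n4 pred n2: n2 stop@n1
  join n4 pred n3: n3 stop@n1
  join n5 pred n3: n3 stop@n1
  join n5 pred n4: n4 stop@n1
  join n6 pred n0: · stop@n0
  join n6 pred n4: n4→n1 stop@n0
  join n6 pred n5: n5→n1 stop@n0
  n0 → ∅
  n1 → {n1,n6}
  n2 → {n3,n4}
  n3 → {n4,n5}
  n4 → {n5,n6}
  n5 → {n1,n6}
  n6 → ∅

φ for x: defs {n1,n5}
  DF⁺ = {n1,n6}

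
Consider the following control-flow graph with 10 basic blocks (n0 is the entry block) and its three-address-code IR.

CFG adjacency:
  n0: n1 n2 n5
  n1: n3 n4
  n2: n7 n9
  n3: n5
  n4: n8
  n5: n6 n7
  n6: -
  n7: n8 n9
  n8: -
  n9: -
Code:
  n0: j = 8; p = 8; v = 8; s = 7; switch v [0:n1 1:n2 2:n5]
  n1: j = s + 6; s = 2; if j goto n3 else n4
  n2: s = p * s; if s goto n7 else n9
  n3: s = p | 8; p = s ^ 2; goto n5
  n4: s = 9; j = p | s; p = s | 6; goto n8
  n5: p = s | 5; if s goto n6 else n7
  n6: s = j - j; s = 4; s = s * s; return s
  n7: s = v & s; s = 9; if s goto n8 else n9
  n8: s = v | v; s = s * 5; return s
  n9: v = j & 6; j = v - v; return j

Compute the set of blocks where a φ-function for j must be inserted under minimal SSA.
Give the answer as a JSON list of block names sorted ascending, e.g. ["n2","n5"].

Answer: ["n5", "n7", "n8", "n9"]

Derivation:
idom tree: n1←n0 n2←n0 n3←n1 n4←n1 n5←n0 n6←n5 n7←n0 n8←n0 n9←n0
Join-block Dom:
  n5: preds {n0,n3}: {n0} ∩ {n0,n1,n3} = {n0}; idom=n0
  n7: preds {n2,n5}: {n0,n2} ∩ {n0,n5} = {n0}; idom=n0
  n8: preds {n4,n7}: {n0,n1,n4} ∩ {n0,n7} = {n0}; idom=n0
  n9: preds {n2,n7}: {n0,n2} ∩ {n0,n7} = {n0}; idom=n0

DF derivation:
  join n5 pred n0: · stop@n0
  join n5 pred n3: n3→n1 stop@n0
  join n7 pred n2: n2 stop@n0
  join n7 pred n5: n5 stop@n0
  join n8 pred n4: n4→n1 stop@n0
  join n8 pred n7: n7 stop@n0
  join n9 pred n2: n2 stop@n0
  join n9 pred n7: n7 stop@n0
  n0: DF=∅
  n1: DF={n5,n8}
  n2: DF={n7,n9}
  n3: DF={n5}
  n4: DF={n8}
  n5: DF={n7}
  n6: DF=∅
  n7: DF={n8,n9}
  n8: DF=∅
  n9: DF=∅

φ for j: defs {n0,n1,n4,n9}
  DF⁺ = {n5,n7,n8,n9}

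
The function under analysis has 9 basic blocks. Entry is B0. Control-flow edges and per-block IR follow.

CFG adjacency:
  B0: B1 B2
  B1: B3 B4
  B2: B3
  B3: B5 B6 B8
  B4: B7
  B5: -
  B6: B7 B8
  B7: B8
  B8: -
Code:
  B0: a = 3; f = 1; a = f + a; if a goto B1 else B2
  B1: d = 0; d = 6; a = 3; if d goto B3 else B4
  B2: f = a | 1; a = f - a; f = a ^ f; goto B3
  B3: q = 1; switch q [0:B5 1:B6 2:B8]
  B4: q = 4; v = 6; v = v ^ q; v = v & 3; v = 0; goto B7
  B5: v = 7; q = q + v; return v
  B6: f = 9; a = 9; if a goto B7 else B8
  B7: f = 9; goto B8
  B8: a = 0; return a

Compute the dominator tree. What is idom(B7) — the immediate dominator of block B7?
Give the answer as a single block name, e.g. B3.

idom tree: B1←B0 B2←B0 B3←B0 B4←B1 B5←B3 B6←B3 B7←B0 B8←B0
Join-block Dom:
  B3: preds {B1,B2}: {B0,B1} ∩ {B0,B2} = {B0}; idom=B0
  B7: preds {B4,B6}: {B0,B1,B4} ∩ {B0,B3,B6} = {B0}; idom=B0
  B8: preds {B3,B6,B7}: {B0,B3} ∩ {B0,B3,B6} ∩ {B0,B7} = {B0}; idom=B0

idom(B7) = B0

Answer: B0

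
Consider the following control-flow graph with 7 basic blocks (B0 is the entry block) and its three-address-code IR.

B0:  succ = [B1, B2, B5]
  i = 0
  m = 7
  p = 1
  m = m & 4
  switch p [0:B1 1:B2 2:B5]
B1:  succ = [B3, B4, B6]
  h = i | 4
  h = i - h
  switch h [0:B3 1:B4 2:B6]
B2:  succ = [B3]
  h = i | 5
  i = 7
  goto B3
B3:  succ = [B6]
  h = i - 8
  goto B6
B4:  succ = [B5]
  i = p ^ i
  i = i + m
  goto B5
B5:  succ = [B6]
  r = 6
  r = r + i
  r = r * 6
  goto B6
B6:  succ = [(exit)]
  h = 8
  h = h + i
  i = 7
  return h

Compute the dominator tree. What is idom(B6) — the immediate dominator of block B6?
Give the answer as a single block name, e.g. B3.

Answer: B0

Working:
idom tree: B1←B0 B2←B0 B3←B0 B4←B1 B5←B0 B6←B0
Join-block Dom:
  B3: preds {B1,B2}: {B0,B1} ∩ {B0,B2} = {B0}; idom=B0
  B5: preds {B0,B4}: {B0} ∩ {B0,B1,B4} = {B0}; idom=B0
  B6: preds {B1,B3,B5}: {B0,B1} ∩ {B0,B3} ∩ {B0,B5} = {B0}; idom=B0

idom(B6) = B0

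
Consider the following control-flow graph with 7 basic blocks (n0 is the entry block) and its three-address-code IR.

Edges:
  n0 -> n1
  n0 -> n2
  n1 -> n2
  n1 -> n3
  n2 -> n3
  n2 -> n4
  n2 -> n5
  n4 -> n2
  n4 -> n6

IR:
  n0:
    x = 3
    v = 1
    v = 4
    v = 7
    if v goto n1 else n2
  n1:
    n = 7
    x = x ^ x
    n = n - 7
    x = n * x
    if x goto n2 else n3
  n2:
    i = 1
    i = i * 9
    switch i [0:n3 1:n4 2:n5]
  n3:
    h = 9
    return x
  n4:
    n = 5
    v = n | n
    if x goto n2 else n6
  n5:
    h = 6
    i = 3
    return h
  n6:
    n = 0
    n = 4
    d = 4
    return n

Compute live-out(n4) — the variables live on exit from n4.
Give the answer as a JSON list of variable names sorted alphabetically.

Answer: ["x"]

Derivation:
Per-block:
  n0: def={v,x} ue=∅
  n1: def={n,x} ue={x}
  n2: def={i} ue=∅
  n3: def={h} ue={x}
  n4: def={n,v} ue={x}
  n5: def={h,i} ue=∅
  n6: def={d,n} ue=∅

Liveness:
  n0 li=∅ lo={x}
  n1 li={x} lo={x}
  n2 li={x} lo={x}
  n3 li={x} lo=∅
  n4 li={x} lo={x}
  n5 li=∅ lo=∅
  n6 li=∅ lo=∅

live-out(n4) = ["x"]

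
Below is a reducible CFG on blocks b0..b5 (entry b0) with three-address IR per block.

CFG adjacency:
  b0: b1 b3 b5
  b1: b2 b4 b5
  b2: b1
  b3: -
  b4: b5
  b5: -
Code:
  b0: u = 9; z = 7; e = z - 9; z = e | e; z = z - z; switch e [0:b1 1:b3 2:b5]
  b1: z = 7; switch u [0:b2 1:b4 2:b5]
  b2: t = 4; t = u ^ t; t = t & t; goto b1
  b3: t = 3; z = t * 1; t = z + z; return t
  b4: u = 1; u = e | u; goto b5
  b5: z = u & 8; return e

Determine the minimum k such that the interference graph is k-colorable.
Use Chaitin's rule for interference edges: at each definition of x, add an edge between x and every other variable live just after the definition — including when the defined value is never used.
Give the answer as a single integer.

Answer: 3

Analysis:
Block summaries:
  b0 def {e,u,z} use ∅
  b1 def {z} use {u}
  b2 def {t} use {u}
  b3 def {t,z} use ∅
  b4 def {u} use {e}
  b5 def {z} use {e,u}

Backward fixpoint:
  b0: in=∅ out={e,u}
  b1: in={e,u} out={e,u}
  b2: in={e,u} out={e,u}
  b3: in=∅ out=∅
  b4: in={e} out={e,u}
  b5: in={e,u} out=∅

Interfere edges:
  e — {t,u,z}
  t — {e,u}
  u — {e,t,z}
  z — {e,u}

Colouring:
  lower bound: {e,t,u} mutually conflict ⇒ χ ≥ 3
  3-colouring: c0={e}  c1={u}  c2={t,z}
  χ = 3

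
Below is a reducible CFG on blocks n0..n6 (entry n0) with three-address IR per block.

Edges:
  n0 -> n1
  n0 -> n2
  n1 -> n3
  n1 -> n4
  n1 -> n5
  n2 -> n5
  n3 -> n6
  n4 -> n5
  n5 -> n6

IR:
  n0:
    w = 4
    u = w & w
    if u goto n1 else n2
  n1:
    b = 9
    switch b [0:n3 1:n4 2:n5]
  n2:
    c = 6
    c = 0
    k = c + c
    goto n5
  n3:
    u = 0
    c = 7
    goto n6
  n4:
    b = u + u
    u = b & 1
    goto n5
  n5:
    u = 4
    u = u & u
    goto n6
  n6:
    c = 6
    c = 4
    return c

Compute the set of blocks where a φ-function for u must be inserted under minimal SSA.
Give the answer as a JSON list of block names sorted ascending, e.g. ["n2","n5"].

idom tree: n1←n0 n2←n0 n3←n1 n4←n1 n5←n0 n6←n0
Dom∩ at merges:
  n5: preds {n1,n2,n4}: {n0,n1} ∩ {n0,n2} ∩ {n0,n1,n4} = {n0}; idom=n0
  n6: preds {n3,n5}: {n0,n1,n3} ∩ {n0,n5} = {n0}; idom=n0

DF derivation:
  n5←n1: walk n1 to n0
  n5←n2: walk n2 to n0
  n5←n4: walk n4→n1 to n0
  n6←n3: walk n3→n1 to n0
  n6←n5: walk n5 to n0
  DF(n0)=∅
  DF(n1)={n5,n6}
  DF(n2)={n5}
  DF(n3)={n6}
  DF(n4)={n5}
  DF(n5)={n6}
  DF(n6)=∅

φ for u: defs {n0,n3,n4,n5}
  DF⁺ = {n5,n6}

Answer: ["n5", "n6"]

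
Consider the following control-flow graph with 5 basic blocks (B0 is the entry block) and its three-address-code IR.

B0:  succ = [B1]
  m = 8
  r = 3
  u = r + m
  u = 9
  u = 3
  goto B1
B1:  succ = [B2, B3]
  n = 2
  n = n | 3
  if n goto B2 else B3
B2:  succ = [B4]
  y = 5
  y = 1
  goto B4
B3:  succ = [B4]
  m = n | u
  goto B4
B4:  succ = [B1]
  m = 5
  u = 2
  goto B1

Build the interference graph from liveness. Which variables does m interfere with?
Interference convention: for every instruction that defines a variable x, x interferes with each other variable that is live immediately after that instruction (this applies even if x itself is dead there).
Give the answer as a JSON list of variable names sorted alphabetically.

Per-block:
  B0 def {m,r,u} use ∅
  B1 def {n} use ∅
  B2 def {y} use ∅
  B3 def {m} use {n,u}
  B4 def {m,u} use ∅

Backward fixpoint:
  live B0: ∅→{u}
  live B1: {u}→{n,u}
  live B2: ∅→∅
  live B3: {n,u}→∅
  live B4: ∅→{u}

Interfere edges:
  m: {r}
  n: {u}
  r: {m}
  u: {n}
  y: ∅

N(m) = ["r"]

Answer: ["r"]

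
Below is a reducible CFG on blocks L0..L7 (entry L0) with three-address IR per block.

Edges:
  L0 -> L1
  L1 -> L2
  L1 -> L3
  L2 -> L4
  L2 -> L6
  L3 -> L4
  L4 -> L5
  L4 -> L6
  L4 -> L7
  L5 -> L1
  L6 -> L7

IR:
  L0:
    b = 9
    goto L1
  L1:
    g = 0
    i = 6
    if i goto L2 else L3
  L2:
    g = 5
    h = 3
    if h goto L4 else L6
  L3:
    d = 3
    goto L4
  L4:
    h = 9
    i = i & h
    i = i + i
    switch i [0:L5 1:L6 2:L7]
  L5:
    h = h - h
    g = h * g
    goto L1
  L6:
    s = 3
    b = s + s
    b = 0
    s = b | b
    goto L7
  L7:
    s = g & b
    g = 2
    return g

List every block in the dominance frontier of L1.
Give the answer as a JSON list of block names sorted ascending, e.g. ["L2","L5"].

Answer: ["L1"]

Analysis:
idom tree: L1←L0 L2←L1 L3←L1 L4←L1 L5←L4 L6←L1 L7←L1
Dom at joins:
  L1: preds {L0,L5}: {L0} ∩ {L0,L1,L4,L5} = {L0}; idom=L0
  L4: preds {L2,L3}: {L0,L1,L2} ∩ {L0,L1,L3} = {L0,L1}; idom=L1
  L6: preds {L2,L4}: {L0,L1,L2} ∩ {L0,L1,L4} = {L0,L1}; idom=L1
  L7: preds {L4,L6}: {L0,L1,L4} ∩ {L0,L1,L6} = {L0,L1}; idom=L1

Frontier:
  join L1 pred L0: · stop@L0
  join L1 pred L5: L5→L4→L1 stop@L0
  join L4 pred L2: L2 stop@L1
  join L4 pred L3: L3 stop@L1
  join L6 pred L2: L2 stop@L1
  join L6 pred L4: L4 stop@L1
  join L7 pred L4: L4 stop@L1
  join L7 pred L6: L6 stop@L1
  DF(L0)=∅
  DF(L1)={L1}
  DF(L2)={L4,L6}
  DF(L3)={L4}
  DF(L4)={L1,L6,L7}
  DF(L5)={L1}
  DF(L6)={L7}
  DF(L7)=∅

DF(L1) = ["L1"]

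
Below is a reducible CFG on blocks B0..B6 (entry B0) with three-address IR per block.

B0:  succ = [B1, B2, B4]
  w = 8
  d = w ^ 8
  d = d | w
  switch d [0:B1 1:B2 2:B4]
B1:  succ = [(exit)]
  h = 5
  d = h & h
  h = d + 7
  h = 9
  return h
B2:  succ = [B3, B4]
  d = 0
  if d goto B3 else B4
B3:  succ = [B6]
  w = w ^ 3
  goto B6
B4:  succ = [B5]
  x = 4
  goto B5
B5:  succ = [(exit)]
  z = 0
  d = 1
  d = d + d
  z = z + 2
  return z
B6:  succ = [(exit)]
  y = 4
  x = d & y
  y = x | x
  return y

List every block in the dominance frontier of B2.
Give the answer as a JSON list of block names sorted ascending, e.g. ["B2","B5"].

Answer: ["B4"]

Working:
idom tree: B1←B0 B2←B0 B3←B2 B4←B0 B5←B4 B6←B3
Dom∩ at merges:
  B4: preds {B0,B2}: {B0} ∩ {B0,B2} = {B0}; idom=B0

Frontier:
  B4←B0: walk · to B0
  B4←B2: walk B2 to B0
  B0: DF=∅
  B1: DF=∅
  B2: DF={B4}
  B3: DF=∅
  B4: DF=∅
  B5: DF=∅
  B6: DF=∅

DF(B2) = ["B4"]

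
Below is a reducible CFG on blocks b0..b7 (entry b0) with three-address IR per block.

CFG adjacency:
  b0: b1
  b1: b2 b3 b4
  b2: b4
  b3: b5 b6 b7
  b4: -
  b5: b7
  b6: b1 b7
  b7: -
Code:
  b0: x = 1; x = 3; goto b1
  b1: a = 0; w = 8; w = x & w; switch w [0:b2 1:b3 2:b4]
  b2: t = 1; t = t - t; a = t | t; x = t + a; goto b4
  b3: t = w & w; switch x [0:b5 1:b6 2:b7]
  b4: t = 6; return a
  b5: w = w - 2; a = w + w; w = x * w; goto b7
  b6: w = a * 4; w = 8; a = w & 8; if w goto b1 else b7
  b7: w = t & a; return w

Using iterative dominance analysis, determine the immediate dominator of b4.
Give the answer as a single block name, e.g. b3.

Answer: b1

Analysis:
idom tree: b1←b0 b2←b1 b3←b1 b4←b1 b5←b3 b6←b3 b7←b3
Join-block Dom:
  b1: preds {b0,b6}: {b0} ∩ {b0,b1,b3,b6} = {b0}; idom=b0
  b4: preds {b1,b2}: {b0,b1} ∩ {b0,b1,b2} = {b0,b1}; idom=b1
  b7: preds {b3,b5,b6}: {b0,b1,b3} ∩ {b0,b1,b3,b5} ∩ {b0,b1,b3,b6} = {b0,b1,b3}; idom=b3

idom(b4) = b1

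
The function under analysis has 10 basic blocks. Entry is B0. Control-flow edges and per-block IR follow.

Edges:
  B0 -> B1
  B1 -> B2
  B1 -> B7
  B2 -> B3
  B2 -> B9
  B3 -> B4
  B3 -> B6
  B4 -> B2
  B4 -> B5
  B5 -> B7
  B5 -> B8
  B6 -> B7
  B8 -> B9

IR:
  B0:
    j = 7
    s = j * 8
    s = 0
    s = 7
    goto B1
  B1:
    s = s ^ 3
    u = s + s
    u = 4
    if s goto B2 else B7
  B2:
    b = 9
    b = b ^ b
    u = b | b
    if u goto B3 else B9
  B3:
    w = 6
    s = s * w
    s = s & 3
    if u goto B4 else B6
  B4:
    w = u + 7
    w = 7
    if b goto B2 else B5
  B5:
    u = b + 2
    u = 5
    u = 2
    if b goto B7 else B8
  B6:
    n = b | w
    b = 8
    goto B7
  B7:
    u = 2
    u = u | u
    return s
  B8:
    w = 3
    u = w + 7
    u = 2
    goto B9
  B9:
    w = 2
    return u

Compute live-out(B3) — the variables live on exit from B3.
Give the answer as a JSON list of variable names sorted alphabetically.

def/use:
  B0 def {j,s} use ∅
  B1 def {s,u} use {s}
  B2 def {b,u} use ∅
  B3 def {s,w} use {s,u}
  B4 def {w} use {b,u}
  B5 def {u} use {b}
  B6 def {b,n} use {b,w}
  B7 def {u} use {s}
  B8 def {u,w} use ∅
  B9 def {w} use {u}

Live sets:
  B0 li=∅ lo={s}
  B1 li={s} lo={s}
  B2 li={s} lo={b,s,u}
  B3 li={b,s,u} lo={b,s,u,w}
  B4 li={b,s,u} lo={b,s}
  B5 li={b,s} lo={s}
  B6 li={b,s,w} lo={s}
  B7 li={s} lo=∅
  B8 li=∅ lo={u}
  B9 li={u} lo=∅

live-out(B3) = ["b", "s", "u", "w"]

Answer: ["b", "s", "u", "w"]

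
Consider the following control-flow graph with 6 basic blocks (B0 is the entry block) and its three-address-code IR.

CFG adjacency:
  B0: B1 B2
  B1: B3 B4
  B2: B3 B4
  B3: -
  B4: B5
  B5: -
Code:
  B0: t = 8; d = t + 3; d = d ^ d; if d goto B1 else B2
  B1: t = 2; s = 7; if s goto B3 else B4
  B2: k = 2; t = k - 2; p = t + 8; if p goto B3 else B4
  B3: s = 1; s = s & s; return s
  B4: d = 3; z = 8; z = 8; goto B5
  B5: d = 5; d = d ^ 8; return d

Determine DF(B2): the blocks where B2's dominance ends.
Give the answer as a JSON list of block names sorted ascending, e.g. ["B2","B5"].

Answer: ["B3", "B4"]

Derivation:
idom tree: B1←B0 B2←B0 B3←B0 B4←B0 B5←B4
Dom∩ at merges:
  B3: preds {B1,B2}: {B0,B1} ∩ {B0,B2} = {B0}; idom=B0
  B4: preds {B1,B2}: {B0,B1} ∩ {B0,B2} = {B0}; idom=B0

DF walk-up:
  B3←B1: walk B1 to B0
  B3←B2: walk B2 to B0
  B4←B1: walk B1 to B0
  B4←B2: walk B2 to B0
  B0: DF=∅
  B1: DF={B3,B4}
  B2: DF={B3,B4}
  B3: DF=∅
  B4: DF=∅
  B5: DF=∅

DF(B2) = ["B3", "B4"]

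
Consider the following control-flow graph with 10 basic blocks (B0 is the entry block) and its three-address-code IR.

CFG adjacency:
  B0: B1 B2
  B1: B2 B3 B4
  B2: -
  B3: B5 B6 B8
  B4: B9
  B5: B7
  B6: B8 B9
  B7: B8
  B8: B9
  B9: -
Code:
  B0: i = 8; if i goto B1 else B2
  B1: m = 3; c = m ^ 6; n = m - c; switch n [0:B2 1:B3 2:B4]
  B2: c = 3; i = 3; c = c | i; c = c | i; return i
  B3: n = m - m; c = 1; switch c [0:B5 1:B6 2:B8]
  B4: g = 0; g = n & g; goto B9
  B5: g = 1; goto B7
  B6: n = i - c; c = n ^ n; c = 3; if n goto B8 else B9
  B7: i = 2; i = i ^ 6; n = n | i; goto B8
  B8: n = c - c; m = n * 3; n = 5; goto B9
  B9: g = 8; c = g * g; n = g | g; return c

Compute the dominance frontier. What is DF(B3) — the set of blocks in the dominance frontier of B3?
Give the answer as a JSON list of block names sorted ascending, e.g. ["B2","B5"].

Answer: ["B9"]

Analysis:
idom tree: B1←B0 B2←B0 B3←B1 B4←B1 B5←B3 B6←B3 B7←B5 B8←B3 B9←B1
Dom at joins:
  B2: preds {B0,B1}: {B0} ∩ {B0,B1} = {B0}; idom=B0
  B8: preds {B3,B6,B7}: {B0,B1,B3} ∩ {B0,B1,B3,B6} ∩ {B0,B1,B3,B5,B7} = {B0,B1,B3}; idom=B3
  B9: preds {B4,B6,B8}: {B0,B1,B4} ∩ {B0,B1,B3,B6} ∩ {B0,B1,B3,B8} = {B0,B1}; idom=B1

DF walk-up:
  join B2 pred B0: · stop@B0
  join B2 pred B1: B1 stop@B0
  join B8 pred B3: · stop@B3
  join B8 pred B6: B6 stop@B3
  join B8 pred B7: B7→B5 stop@B3
  join B9 pred B4: B4 stop@B1
  join B9 pred B6: B6→B3 stop@B1
  join B9 pred B8: B8→B3 stop@B1
  DF(B0)=∅
  DF(B1)={B2}
  DF(B2)=∅
  DF(B3)={B9}
  DF(B4)={B9}
  DF(B5)={B8}
  DF(B6)={B8,B9}
  DF(B7)={B8}
  DF(B8)={B9}
  DF(B9)=∅

DF(B3) = ["B9"]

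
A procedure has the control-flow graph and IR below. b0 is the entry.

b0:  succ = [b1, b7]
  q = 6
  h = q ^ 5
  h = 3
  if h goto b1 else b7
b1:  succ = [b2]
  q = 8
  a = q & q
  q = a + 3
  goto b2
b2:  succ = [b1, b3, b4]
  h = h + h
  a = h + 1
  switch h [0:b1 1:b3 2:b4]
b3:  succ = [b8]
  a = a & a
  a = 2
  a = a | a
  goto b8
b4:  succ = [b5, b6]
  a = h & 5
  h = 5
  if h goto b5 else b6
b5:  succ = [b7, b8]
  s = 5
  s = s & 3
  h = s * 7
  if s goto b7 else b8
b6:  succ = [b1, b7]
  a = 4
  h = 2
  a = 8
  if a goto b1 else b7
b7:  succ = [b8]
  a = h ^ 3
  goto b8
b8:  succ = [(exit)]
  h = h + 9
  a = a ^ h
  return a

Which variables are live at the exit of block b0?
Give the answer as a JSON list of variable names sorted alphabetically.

Answer: ["h"]

Working:
Per-block:
  b0: def={h,q} ue=∅
  b1: def={a,q} ue=∅
  b2: def={a,h} ue={h}
  b3: def={a} ue={a}
  b4: def={a,h} ue={h}
  b5: def={h,s} ue=∅
  b6: def={a,h} ue=∅
  b7: def={a} ue={h}
  b8: def={a,h} ue={a,h}

Backward fixpoint:
  b0: in=∅ out={h}
  b1: in={h} out={h}
  b2: in={h} out={a,h}
  b3: in={a,h} out={a,h}
  b4: in={h} out={a}
  b5: in={a} out={a,h}
  b6: in=∅ out={h}
  b7: in={h} out={a,h}
  b8: in={a,h} out=∅

live-out(b0) = ["h"]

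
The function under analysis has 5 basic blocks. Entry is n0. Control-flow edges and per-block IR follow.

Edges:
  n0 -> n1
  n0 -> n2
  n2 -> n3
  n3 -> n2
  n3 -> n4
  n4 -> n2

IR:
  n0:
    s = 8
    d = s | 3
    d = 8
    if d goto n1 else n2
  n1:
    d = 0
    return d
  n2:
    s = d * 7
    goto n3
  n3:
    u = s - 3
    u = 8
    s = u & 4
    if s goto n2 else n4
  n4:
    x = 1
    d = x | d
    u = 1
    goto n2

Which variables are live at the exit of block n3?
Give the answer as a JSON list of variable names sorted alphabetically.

Answer: ["d"]

Working:
Per-block:
  n0: {d,s} / ∅
  n1: {d} / ∅
  n2: {s} / {d}
  n3: {s,u} / {s}
  n4: {d,u,x} / {d}

Live sets:
  live n0: ∅→{d}
  live n1: ∅→∅
  live n2: {d}→{d,s}
  live n3: {d,s}→{d}
  live n4: {d}→{d}

live-out(n3) = ["d"]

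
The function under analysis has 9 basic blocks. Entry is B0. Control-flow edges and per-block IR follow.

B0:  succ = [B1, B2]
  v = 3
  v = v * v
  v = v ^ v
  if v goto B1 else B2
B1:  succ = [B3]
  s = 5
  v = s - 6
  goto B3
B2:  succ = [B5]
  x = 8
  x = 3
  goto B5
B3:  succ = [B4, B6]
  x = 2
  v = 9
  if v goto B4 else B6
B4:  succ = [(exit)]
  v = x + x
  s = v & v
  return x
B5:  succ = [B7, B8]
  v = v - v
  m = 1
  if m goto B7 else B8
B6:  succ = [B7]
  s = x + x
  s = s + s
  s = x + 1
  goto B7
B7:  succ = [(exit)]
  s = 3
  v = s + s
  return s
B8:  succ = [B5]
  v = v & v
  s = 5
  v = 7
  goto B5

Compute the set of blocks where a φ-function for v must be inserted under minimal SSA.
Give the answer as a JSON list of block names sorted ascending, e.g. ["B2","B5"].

idom tree: B1←B0 B2←B0 B3←B1 B4←B3 B5←B2 B6←B3 B7←B0 B8←B5
Join-block Dom:
  B5: preds {B2,B8}: {B0,B2} ∩ {B0,B2,B5,B8} = {B0,B2}; idom=B2
  B7: preds {B5,B6}: {B0,B2,B5} ∩ {B0,B1,B3,B6} = {B0}; idom=B0

DF derivation:
  B5←B2: walk · to B2
  B5←B8: walk B8→B5 to B2
  B7←B5: walk B5→B2 to B0
  B7←B6: walk B6→B3→B1 to B0
  B0: DF=∅
  B1: DF={B7}
  B2: DF={B7}
  B3: DF={B7}
  B4: DF=∅
  B5: DF={B5,B7}
  B6: DF={B7}
  B7: DF=∅
  B8: DF={B5}

φ for v: defs {B0,B1,B3,B4,B5,B7,B8}
  DF⁺ = {B5,B7}

Answer: ["B5", "B7"]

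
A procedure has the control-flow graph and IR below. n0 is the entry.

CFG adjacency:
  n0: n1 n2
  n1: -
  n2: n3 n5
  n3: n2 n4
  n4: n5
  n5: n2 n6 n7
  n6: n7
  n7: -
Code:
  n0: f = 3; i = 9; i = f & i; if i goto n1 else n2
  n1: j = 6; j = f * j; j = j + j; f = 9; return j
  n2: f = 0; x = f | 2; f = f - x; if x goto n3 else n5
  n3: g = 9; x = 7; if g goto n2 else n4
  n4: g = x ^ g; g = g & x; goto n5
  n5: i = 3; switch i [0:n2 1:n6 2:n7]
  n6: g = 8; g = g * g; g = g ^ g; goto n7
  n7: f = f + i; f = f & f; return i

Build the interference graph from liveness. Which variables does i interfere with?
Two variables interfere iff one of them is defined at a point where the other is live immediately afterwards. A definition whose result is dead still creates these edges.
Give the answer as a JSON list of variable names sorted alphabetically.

Answer: ["f", "g"]

Working:
Per-block:
  n0: {f,i} / ∅
  n1: {f,j} / {f}
  n2: {f,x} / ∅
  n3: {g,x} / ∅
  n4: {g} / {g,x}
  n5: {i} / ∅
  n6: {g} / ∅
  n7: {f} / {f,i}

Live sets:
  n0 li=∅ lo={f}
  n1 li={f} lo=∅
  n2 li=∅ lo={f}
  n3 li={f} lo={f,g,x}
  n4 li={f,g,x} lo={f}
  n5 li={f} lo={f,i}
  n6 li={f,i} lo={f,i}
  n7 li={f,i} lo=∅

Interference:
  f↔{g,i,j,x}
  g↔{f,i,x}
  i↔{f,g}
  j↔{f}
  x↔{f,g}

N(i) = ["f", "g"]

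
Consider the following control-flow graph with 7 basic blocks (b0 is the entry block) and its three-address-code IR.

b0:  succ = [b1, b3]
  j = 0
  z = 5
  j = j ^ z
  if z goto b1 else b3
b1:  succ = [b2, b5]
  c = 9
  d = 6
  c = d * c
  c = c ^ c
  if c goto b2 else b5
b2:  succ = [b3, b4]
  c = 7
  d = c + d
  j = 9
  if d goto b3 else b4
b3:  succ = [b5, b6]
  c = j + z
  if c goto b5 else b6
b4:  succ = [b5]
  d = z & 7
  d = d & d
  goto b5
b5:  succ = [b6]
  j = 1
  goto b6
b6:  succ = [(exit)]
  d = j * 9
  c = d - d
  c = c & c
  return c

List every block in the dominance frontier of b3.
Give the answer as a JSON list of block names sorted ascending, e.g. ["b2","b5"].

Answer: ["b5", "b6"]

Working:
idom tree: b1←b0 b2←b1 b3←b0 b4←b2 b5←b0 b6←b0
Dom∩ at merges:
  b3: preds {b0,b2}: {b0} ∩ {b0,b1,b2} = {b0}; idom=b0
  b5: preds {b1,b3,b4}: {b0,b1} ∩ {b0,b3} ∩ {b0,b1,b2,b4} = {b0}; idom=b0
  b6: preds {b3,b5}: {b0,b3} ∩ {b0,b5} = {b0}; idom=b0

DF walk-up:
  join b3 pred b0: · stop@b0
  join b3 pred b2: b2→b1 stop@b0
  join b5 pred b1: b1 stop@b0
  join b5 pred b3: b3 stop@b0
  join b5 pred b4: b4→b2→b1 stop@b0
  join b6 pred b3: b3 stop@b0
  join b6 pred b5: b5 stop@b0
  b0 → ∅
  b1 → {b3,b5}
  b2 → {b3,b5}
  b3 → {b5,b6}
  b4 → {b5}
  b5 → {b6}
  b6 → ∅

DF(b3) = ["b5", "b6"]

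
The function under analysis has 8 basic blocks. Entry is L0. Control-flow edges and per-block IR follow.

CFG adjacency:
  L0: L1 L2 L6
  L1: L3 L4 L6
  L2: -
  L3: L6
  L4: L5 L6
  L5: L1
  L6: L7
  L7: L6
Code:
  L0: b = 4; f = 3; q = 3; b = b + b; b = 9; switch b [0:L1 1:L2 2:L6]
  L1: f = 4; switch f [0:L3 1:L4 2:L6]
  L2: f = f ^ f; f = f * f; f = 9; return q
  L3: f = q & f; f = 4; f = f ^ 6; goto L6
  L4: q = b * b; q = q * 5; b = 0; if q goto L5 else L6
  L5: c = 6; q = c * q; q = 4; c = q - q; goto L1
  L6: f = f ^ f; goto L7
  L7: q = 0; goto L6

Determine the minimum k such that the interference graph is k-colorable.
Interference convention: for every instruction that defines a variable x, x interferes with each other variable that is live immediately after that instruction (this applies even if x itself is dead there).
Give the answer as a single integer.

Answer: 3

Analysis:
Per-block:
  L0: {b,f,q} / ∅
  L1: {f} / ∅
  L2: {f} / {f,q}
  L3: {f} / {f,q}
  L4: {b,q} / {b}
  L5: {c,q} / {q}
  L6: {f} / {f}
  L7: {q} / ∅

Backward fixpoint:
  live L0: ∅→{b,f,q}
  live L1: {b,q}→{b,f,q}
  live L2: {f,q}→∅
  live L3: {f,q}→{f}
  live L4: {b,f}→{b,f,q}
  live L5: {b,q}→{b,q}
  live L6: {f}→{f}
  live L7: {f}→{f}

Interfere edges:
  b: {c,f,q}
  c: {b,q}
  f: {b,q}
  q: {b,c,f}

Chromatic number:
  lower bound: {b,c,q} mutually conflict ⇒ χ ≥ 3
  assign b→R0 c→R2 f→R2 q→R1 — no edge inside a register ⇒ χ ≤ 3
  χ = 3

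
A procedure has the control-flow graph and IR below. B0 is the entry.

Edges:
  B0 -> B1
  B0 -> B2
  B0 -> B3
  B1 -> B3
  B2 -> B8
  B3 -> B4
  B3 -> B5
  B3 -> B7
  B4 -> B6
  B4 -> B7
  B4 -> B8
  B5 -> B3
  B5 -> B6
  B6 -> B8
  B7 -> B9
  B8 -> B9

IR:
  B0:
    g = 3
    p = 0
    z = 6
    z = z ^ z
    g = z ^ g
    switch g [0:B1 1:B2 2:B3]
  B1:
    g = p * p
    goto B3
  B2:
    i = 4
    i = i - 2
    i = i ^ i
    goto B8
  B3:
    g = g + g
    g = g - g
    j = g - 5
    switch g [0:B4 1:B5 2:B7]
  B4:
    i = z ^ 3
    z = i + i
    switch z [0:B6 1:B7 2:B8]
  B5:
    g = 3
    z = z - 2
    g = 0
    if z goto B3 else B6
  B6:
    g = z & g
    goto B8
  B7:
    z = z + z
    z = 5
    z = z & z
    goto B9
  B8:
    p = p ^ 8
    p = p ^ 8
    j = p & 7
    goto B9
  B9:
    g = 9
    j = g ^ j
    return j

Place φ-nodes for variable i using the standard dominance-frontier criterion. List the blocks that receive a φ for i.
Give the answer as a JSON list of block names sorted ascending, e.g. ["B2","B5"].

Answer: ["B6", "B7", "B8", "B9"]

Analysis:
idom tree: B1←B0 B2←B0 B3←B0 B4←B3 B5←B3 B6←B3 B7←B3 B8←B0 B9←B0
Dom∩ at merges:
  B3: preds {B0,B1,B5}: {B0} ∩ {B0,B1} ∩ {B0,B3,B5} = {B0}; idom=B0
  B6: preds {B4,B5}: {B0,B3,B4} ∩ {B0,B3,B5} = {B0,B3}; idom=B3
  B7: preds {B3,B4}: {B0,B3} ∩ {B0,B3,B4} = {B0,B3}; idom=B3
  B8: preds {B2,B4,B6}: {B0,B2} ∩ {B0,B3,B4} ∩ {B0,B3,B6} = {B0}; idom=B0
  B9: preds {B7,B8}: {B0,B3,B7} ∩ {B0,B8} = {B0}; idom=B0

Frontier:
  join B3 pred B0: · stop@B0
  join B3 pred B1: B1 stop@B0
  join B3 pred B5: B5→B3 stop@B0
  join B6 pred B4: B4 stop@B3
  join B6 pred B5: B5 stop@B3
  join B7 pred B3: · stop@B3
  join B7 pred B4: B4 stop@B3
  join B8 pred B2: B2 stop@B0
  join B8 pred B4: B4→B3 stop@B0
  join B8 pred B6: B6→B3 stop@B0
  join B9 pred B7: B7→B3 stop@B0
  join B9 pred B8: B8 stop@B0
  B0 → ∅
  B1 → {B3}
  B2 → {B8}
  B3 → {B3,B8,B9}
  B4 → {B6,B7,B8}
  B5 → {B3,B6}
  B6 → {B8}
  B7 → {B9}
  B8 → {B9}
  B9 → ∅

φ for i: defs {B2,B4}
  DF⁺ = {B6,B7,B8,B9}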